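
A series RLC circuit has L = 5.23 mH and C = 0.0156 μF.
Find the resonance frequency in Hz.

Step 1 — Resonance condition Im(Z)=0 gives ω₀ = 1/√(LC).
Step 2 — ω₀ = 1/√(0.00523·1.56e-08) = 1.107e+05 rad/s.
Step 3 — f₀ = ω₀/(2π) = 1.762e+04 Hz.

f₀ = 1.762e+04 Hz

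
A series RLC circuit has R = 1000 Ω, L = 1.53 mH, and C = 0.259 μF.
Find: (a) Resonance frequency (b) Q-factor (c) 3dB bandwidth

Step 1 — Resonance condition Im(Z)=0 gives ω₀ = 1/√(LC).
Step 2 — ω₀ = 1/√(0.00153·2.59e-07) = 5.023e+04 rad/s.
Step 3 — f₀ = ω₀/(2π) = 7995 Hz.
Step 4 — Series Q: Q = ω₀L/R = 5.023e+04·0.00153/1000 = 0.07686.
Step 5 — 3dB bandwidth: Δω = ω₀/Q = 6.536e+05 rad/s; BW = Δω/(2π) = 1.04e+05 Hz.

(a) f₀ = 7995 Hz  (b) Q = 0.07686  (c) BW = 1.04e+05 Hz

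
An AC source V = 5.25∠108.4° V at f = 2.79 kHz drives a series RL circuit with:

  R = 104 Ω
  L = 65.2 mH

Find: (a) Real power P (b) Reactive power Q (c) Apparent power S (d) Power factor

Step 1 — Angular frequency: ω = 2π·f = 2π·2790 = 1.753e+04 rad/s.
Step 2 — Component impedances:
  R: Z = R = 104 Ω
  L: Z = jωL = j·1.753e+04·0.0652 = 0 + j1143 Ω
Step 3 — Series combination: Z_total = R + L = 104 + j1143 Ω = 1148∠84.8° Ω.
Step 4 — Source phasor: V = 5.25∠108.4° V = -1.657 + j4.982 V.
Step 5 — Current: I = V / Z = 0.004192 + j0.001831 A = 0.004574∠23.6° A.
Step 6 — Complex power: S = V·I* = 0.002176 + j0.02392 VA.
Step 7 — Real power: P = Re(S) = 0.002176 W.
Step 8 — Reactive power: Q = Im(S) = 0.02392 VAR.
Step 9 — Apparent power: |S| = 0.02402 VA.
Step 10 — Power factor: PF = P/|S| = 0.09062 (lagging).

(a) P = 0.002176 W  (b) Q = 0.02392 VAR  (c) S = 0.02402 VA  (d) PF = 0.09062 (lagging)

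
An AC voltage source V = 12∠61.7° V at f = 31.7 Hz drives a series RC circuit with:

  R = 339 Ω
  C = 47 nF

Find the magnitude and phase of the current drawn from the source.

Step 1 — Angular frequency: ω = 2π·f = 2π·31.7 = 199.2 rad/s.
Step 2 — Component impedances:
  R: Z = R = 339 Ω
  C: Z = 1/(jωC) = -j/(ω·C) = 0 - j1.068e+05 Ω
Step 3 — Series combination: Z_total = R + C = 339 - j1.068e+05 Ω = 1.068e+05∠-89.8° Ω.
Step 4 — Source phasor: V = 12∠61.7° V = 5.689 + j10.57 V.
Step 5 — Ohm's law: I = V / Z_total = (5.689 + j10.57) / (339 - j1.068e+05) = -9.874e-05 + j5.357e-05 A.
Step 6 — Convert to polar: |I| = 0.0001123 A, ∠I = 151.5°.

I = 0.0001123∠151.5° A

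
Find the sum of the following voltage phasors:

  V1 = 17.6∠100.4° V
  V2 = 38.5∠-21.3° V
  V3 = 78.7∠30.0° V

Step 1 — Convert each phasor to rectangular form:
  V1 = 17.6·(cos(100.4°) + j·sin(100.4°)) = -3.177 + j17.31 V
  V2 = 38.5·(cos(-21.3°) + j·sin(-21.3°)) = 35.87 - j13.99 V
  V3 = 78.7·(cos(30.0°) + j·sin(30.0°)) = 68.16 + j39.35 V
Step 2 — Sum components: V_total = 100.8 + j42.68 V.
Step 3 — Convert to polar: |V_total| = 109.5 V, ∠V_total = 22.9°.

V_total = 109.5∠22.9° V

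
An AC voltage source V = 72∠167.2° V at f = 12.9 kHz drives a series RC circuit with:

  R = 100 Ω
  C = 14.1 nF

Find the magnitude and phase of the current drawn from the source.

Step 1 — Angular frequency: ω = 2π·f = 2π·1.29e+04 = 8.105e+04 rad/s.
Step 2 — Component impedances:
  R: Z = R = 100 Ω
  C: Z = 1/(jωC) = -j/(ω·C) = 0 - j875 Ω
Step 3 — Series combination: Z_total = R + C = 100 - j875 Ω = 880.7∠-83.5° Ω.
Step 4 — Source phasor: V = 72∠167.2° V = -70.21 + j15.95 V.
Step 5 — Ohm's law: I = V / Z_total = (-70.21 + j15.95) / (100 - j875) = -0.02705 - j0.07715 A.
Step 6 — Convert to polar: |I| = 0.08175 A, ∠I = -109.3°.

I = 0.08175∠-109.3° A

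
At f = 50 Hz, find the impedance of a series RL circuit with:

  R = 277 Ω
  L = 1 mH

Step 1 — Angular frequency: ω = 2π·f = 2π·50 = 314.2 rad/s.
Step 2 — Component impedances:
  R: Z = R = 277 Ω
  L: Z = jωL = j·314.2·0.001 = 0 + j0.3142 Ω
Step 3 — Series combination: Z_total = R + L = 277 + j0.3142 Ω = 277∠0.1° Ω.

Z = 277 + j0.3142 Ω = 277∠0.1° Ω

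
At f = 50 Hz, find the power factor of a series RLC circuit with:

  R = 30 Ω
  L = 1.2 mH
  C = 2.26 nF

Step 1 — Angular frequency: ω = 2π·f = 2π·50 = 314.2 rad/s.
Step 2 — Component impedances:
  R: Z = R = 30 Ω
  L: Z = jωL = j·314.2·0.0012 = 0 + j0.377 Ω
  C: Z = 1/(jωC) = -j/(ω·C) = 0 - j1.408e+06 Ω
Step 3 — Series combination: Z_total = R + L + C = 30 - j1.408e+06 Ω = 1.408e+06∠-90.0° Ω.
Step 4 — Power factor: PF = cos(φ) = Re(Z)/|Z| = 30/1.4085e+06 = 2.13e-05.
Step 5 — Type: Im(Z) = -1.408e+06 ⇒ leading (phase φ = -90.0°).

PF = 2.13e-05 (leading, φ = -90.0°)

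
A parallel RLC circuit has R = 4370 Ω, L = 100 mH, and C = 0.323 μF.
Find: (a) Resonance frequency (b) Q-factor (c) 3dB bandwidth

Step 1 — Resonance: ω₀ = 1/√(LC) = 1/√(0.1·3.23e-07) = 5564 rad/s.
Step 2 — f₀ = ω₀/(2π) = 885.6 Hz.
Step 3 — Parallel Q: Q = R/(ω₀L) = 4370/(5564·0.1) = 7.854.
Step 4 — Bandwidth: Δω = ω₀/Q = 708.5 rad/s; BW = Δω/(2π) = 112.8 Hz.

(a) f₀ = 885.6 Hz  (b) Q = 7.854  (c) BW = 112.8 Hz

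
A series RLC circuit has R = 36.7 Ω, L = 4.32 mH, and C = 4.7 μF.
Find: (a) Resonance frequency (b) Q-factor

Step 1 — Resonance condition Im(Z)=0 gives ω₀ = 1/√(LC).
Step 2 — ω₀ = 1/√(0.00432·4.7e-06) = 7018 rad/s.
Step 3 — f₀ = ω₀/(2π) = 1117 Hz.
Step 4 — Series Q: Q = ω₀L/R = 7018·0.00432/36.7 = 0.8261.

(a) f₀ = 1117 Hz  (b) Q = 0.8261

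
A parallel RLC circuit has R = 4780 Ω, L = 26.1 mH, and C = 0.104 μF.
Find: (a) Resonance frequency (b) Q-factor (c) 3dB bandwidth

Step 1 — Resonance: ω₀ = 1/√(LC) = 1/√(0.0261·1.04e-07) = 1.919e+04 rad/s.
Step 2 — f₀ = ω₀/(2π) = 3055 Hz.
Step 3 — Parallel Q: Q = R/(ω₀L) = 4780/(1.919e+04·0.0261) = 9.542.
Step 4 — Bandwidth: Δω = ω₀/Q = 2012 rad/s; BW = Δω/(2π) = 320.2 Hz.

(a) f₀ = 3055 Hz  (b) Q = 9.542  (c) BW = 320.2 Hz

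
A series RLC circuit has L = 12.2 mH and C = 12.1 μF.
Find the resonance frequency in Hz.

Step 1 — Resonance condition Im(Z)=0 gives ω₀ = 1/√(LC).
Step 2 — ω₀ = 1/√(0.0122·1.21e-05) = 2603 rad/s.
Step 3 — f₀ = ω₀/(2π) = 414.2 Hz.

f₀ = 414.2 Hz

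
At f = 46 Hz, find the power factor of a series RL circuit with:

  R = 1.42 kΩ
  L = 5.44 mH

Step 1 — Angular frequency: ω = 2π·f = 2π·46 = 289 rad/s.
Step 2 — Component impedances:
  R: Z = R = 1420 Ω
  L: Z = jωL = j·289·0.00544 = 0 + j1.572 Ω
Step 3 — Series combination: Z_total = R + L = 1420 + j1.572 Ω = 1420∠0.1° Ω.
Step 4 — Power factor: PF = cos(φ) = Re(Z)/|Z| = 1420/1420 = 1.
Step 5 — Type: Im(Z) = 1.572 ⇒ lagging (phase φ = 0.1°).

PF = 1 (lagging, φ = 0.1°)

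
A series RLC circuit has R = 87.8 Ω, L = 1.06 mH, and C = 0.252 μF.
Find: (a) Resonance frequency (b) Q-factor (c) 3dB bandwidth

Step 1 — Resonance condition Im(Z)=0 gives ω₀ = 1/√(LC).
Step 2 — ω₀ = 1/√(0.00106·2.52e-07) = 6.119e+04 rad/s.
Step 3 — f₀ = ω₀/(2π) = 9738 Hz.
Step 4 — Series Q: Q = ω₀L/R = 6.119e+04·0.00106/87.8 = 0.7387.
Step 5 — 3dB bandwidth: Δω = ω₀/Q = 8.283e+04 rad/s; BW = Δω/(2π) = 1.318e+04 Hz.

(a) f₀ = 9738 Hz  (b) Q = 0.7387  (c) BW = 1.318e+04 Hz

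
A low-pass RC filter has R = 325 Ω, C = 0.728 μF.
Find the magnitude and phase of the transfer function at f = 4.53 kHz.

Step 1 — Angular frequency: ω = 2π·4530 = 2.846e+04 rad/s.
Step 2 — Transfer function: H(jω) = 1/(1 + jωRC).
Step 3 — Denominator: 1 + jωRC = 1 + j·2.846e+04·325·7.28e-07 = 1 + j6.734.
Step 4 — H = 0.02157 - j0.1453.
Step 5 — Magnitude: |H| = 0.1469 (-16.7 dB); phase: φ = -81.6°.

|H| = 0.1469 (-16.7 dB), φ = -81.6°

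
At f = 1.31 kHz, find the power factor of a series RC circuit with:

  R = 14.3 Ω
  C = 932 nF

Step 1 — Angular frequency: ω = 2π·f = 2π·1310 = 8231 rad/s.
Step 2 — Component impedances:
  R: Z = R = 14.3 Ω
  C: Z = 1/(jωC) = -j/(ω·C) = 0 - j130.4 Ω
Step 3 — Series combination: Z_total = R + C = 14.3 - j130.4 Ω = 131.1∠-83.7° Ω.
Step 4 — Power factor: PF = cos(φ) = Re(Z)/|Z| = 14.3/131.14 = 0.109.
Step 5 — Type: Im(Z) = -130.4 ⇒ leading (phase φ = -83.7°).

PF = 0.109 (leading, φ = -83.7°)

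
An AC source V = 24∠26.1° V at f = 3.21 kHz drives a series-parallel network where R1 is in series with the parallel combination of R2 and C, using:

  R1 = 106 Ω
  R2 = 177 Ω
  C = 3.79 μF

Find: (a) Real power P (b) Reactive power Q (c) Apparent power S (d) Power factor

Step 1 — Angular frequency: ω = 2π·f = 2π·3210 = 2.017e+04 rad/s.
Step 2 — Component impedances:
  R1: Z = R = 106 Ω
  R2: Z = R = 177 Ω
  C: Z = 1/(jωC) = -j/(ω·C) = 0 - j13.08 Ω
Step 3 — Parallel branch: R2 || C = 1/(1/R2 + 1/C) = 0.9616 - j13.01 Ω.
Step 4 — Series with R1: Z_total = R1 + (R2 || C) = 107 - j13.01 Ω = 107.8∠-6.9° Ω.
Step 5 — Source phasor: V = 24∠26.1° V = 21.55 + j10.56 V.
Step 6 — Current: I = V / Z = 0.1867 + j0.1214 A = 0.2227∠33.0° A.
Step 7 — Complex power: S = V·I* = 5.307 - j0.6455 VA.
Step 8 — Real power: P = Re(S) = 5.307 W.
Step 9 — Reactive power: Q = Im(S) = -0.6455 VAR.
Step 10 — Apparent power: |S| = 5.346 VA.
Step 11 — Power factor: PF = P/|S| = 0.9927 (leading).

(a) P = 5.307 W  (b) Q = -0.6455 VAR  (c) S = 5.346 VA  (d) PF = 0.9927 (leading)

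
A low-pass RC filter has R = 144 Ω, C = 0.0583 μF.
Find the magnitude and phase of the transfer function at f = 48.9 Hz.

Step 1 — Angular frequency: ω = 2π·48.9 = 307.2 rad/s.
Step 2 — Transfer function: H(jω) = 1/(1 + jωRC).
Step 3 — Denominator: 1 + jωRC = 1 + j·307.2·144·5.83e-08 = 1 + j0.002579.
Step 4 — H = 1 - j0.002579.
Step 5 — Magnitude: |H| = 1 (-0.0 dB); phase: φ = -0.1°.

|H| = 1 (-0.0 dB), φ = -0.1°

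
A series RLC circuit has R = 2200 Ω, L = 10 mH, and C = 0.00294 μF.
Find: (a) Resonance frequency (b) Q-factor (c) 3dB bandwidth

Step 1 — Resonance: ω₀ = 1/√(LC) = 1/√(0.01·2.94e-09) = 1.844e+05 rad/s.
Step 2 — f₀ = ω₀/(2π) = 2.935e+04 Hz.
Step 3 — Series Q: Q = ω₀L/R = 1.844e+05·0.01/2200 = 0.8383.
Step 4 — Bandwidth: Δω = ω₀/Q = 2.2e+05 rad/s; BW = Δω/(2π) = 3.501e+04 Hz.

(a) f₀ = 2.935e+04 Hz  (b) Q = 0.8383  (c) BW = 3.501e+04 Hz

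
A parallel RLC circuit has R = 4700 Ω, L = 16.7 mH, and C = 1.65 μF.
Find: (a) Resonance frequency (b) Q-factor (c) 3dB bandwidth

Step 1 — Resonance: ω₀ = 1/√(LC) = 1/√(0.0167·1.65e-06) = 6024 rad/s.
Step 2 — f₀ = ω₀/(2π) = 958.8 Hz.
Step 3 — Parallel Q: Q = R/(ω₀L) = 4700/(6024·0.0167) = 46.72.
Step 4 — Bandwidth: Δω = ω₀/Q = 128.9 rad/s; BW = Δω/(2π) = 20.52 Hz.

(a) f₀ = 958.8 Hz  (b) Q = 46.72  (c) BW = 20.52 Hz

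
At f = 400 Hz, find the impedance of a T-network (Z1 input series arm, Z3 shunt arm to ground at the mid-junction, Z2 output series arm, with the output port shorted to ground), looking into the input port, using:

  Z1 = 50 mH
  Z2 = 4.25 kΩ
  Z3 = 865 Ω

Step 1 — Angular frequency: ω = 2π·f = 2π·400 = 2513 rad/s.
Step 2 — Component impedances:
  Z1: Z = jωL = j·2513·0.05 = 0 + j125.7 Ω
  Z2: Z = R = 4250 Ω
  Z3: Z = R = 865 Ω
Step 3 — With the output port shorted to ground, the output series arm Z2 runs from the junction to ground; the shunt arm Z3 also runs from the junction to ground. They appear in parallel: Z3 || Z2 = 718.7 Ω.
Step 4 — Series with input arm Z1: Z_in = Z1 + (Z3 || Z2) = 718.7 + j125.7 Ω = 729.6∠9.9° Ω.

Z = 718.7 + j125.7 Ω = 729.6∠9.9° Ω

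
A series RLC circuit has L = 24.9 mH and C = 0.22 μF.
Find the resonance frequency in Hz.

Step 1 — Resonance condition Im(Z)=0 gives ω₀ = 1/√(LC).
Step 2 — ω₀ = 1/√(0.0249·2.2e-07) = 1.351e+04 rad/s.
Step 3 — f₀ = ω₀/(2π) = 2150 Hz.

f₀ = 2150 Hz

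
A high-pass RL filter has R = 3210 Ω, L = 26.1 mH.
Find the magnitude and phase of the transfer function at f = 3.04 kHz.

Step 1 — Angular frequency: ω = 2π·3040 = 1.91e+04 rad/s.
Step 2 — Transfer function: H(jω) = jωL/(R + jωL).
Step 3 — Numerator jωL = j·498.5; denominator R + jωL = 3210 + j498.5.
Step 4 — H = 0.02355 + j0.1516.
Step 5 — Magnitude: |H| = 0.1535 (-16.3 dB); phase: φ = 81.2°.

|H| = 0.1535 (-16.3 dB), φ = 81.2°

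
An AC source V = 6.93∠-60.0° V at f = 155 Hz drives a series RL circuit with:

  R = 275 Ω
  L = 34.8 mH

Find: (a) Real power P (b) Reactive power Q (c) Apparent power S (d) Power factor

Step 1 — Angular frequency: ω = 2π·f = 2π·155 = 973.9 rad/s.
Step 2 — Component impedances:
  R: Z = R = 275 Ω
  L: Z = jωL = j·973.9·0.0348 = 0 + j33.89 Ω
Step 3 — Series combination: Z_total = R + L = 275 + j33.89 Ω = 277.1∠7.0° Ω.
Step 4 — Source phasor: V = 6.93∠-60.0° V = 3.465 - j6.002 V.
Step 5 — Current: I = V / Z = 0.009762 - j0.02303 A = 0.02501∠-67.0° A.
Step 6 — Complex power: S = V·I* = 0.172 + j0.0212 VA.
Step 7 — Real power: P = Re(S) = 0.172 W.
Step 8 — Reactive power: Q = Im(S) = 0.0212 VAR.
Step 9 — Apparent power: |S| = 0.1733 VA.
Step 10 — Power factor: PF = P/|S| = 0.9925 (lagging).

(a) P = 0.172 W  (b) Q = 0.0212 VAR  (c) S = 0.1733 VA  (d) PF = 0.9925 (lagging)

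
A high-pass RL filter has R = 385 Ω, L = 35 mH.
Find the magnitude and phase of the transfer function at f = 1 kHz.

Step 1 — Angular frequency: ω = 2π·1000 = 6283 rad/s.
Step 2 — Transfer function: H(jω) = jωL/(R + jωL).
Step 3 — Numerator jωL = j·219.9; denominator R + jωL = 385 + j219.9.
Step 4 — H = 0.246 + j0.4307.
Step 5 — Magnitude: |H| = 0.496 (-6.1 dB); phase: φ = 60.3°.

|H| = 0.496 (-6.1 dB), φ = 60.3°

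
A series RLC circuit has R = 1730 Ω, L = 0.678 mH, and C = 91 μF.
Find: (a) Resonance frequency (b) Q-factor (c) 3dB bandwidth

Step 1 — Resonance: ω₀ = 1/√(LC) = 1/√(0.000678·9.1e-05) = 4026 rad/s.
Step 2 — f₀ = ω₀/(2π) = 640.7 Hz.
Step 3 — Series Q: Q = ω₀L/R = 4026·0.000678/1730 = 0.001578.
Step 4 — Bandwidth: Δω = ω₀/Q = 2.552e+06 rad/s; BW = Δω/(2π) = 4.061e+05 Hz.

(a) f₀ = 640.7 Hz  (b) Q = 0.001578  (c) BW = 4.061e+05 Hz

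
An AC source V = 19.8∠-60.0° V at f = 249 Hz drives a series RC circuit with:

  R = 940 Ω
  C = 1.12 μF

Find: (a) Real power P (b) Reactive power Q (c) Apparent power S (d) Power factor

Step 1 — Angular frequency: ω = 2π·f = 2π·249 = 1565 rad/s.
Step 2 — Component impedances:
  R: Z = R = 940 Ω
  C: Z = 1/(jωC) = -j/(ω·C) = 0 - j570.7 Ω
Step 3 — Series combination: Z_total = R + C = 940 - j570.7 Ω = 1100∠-31.3° Ω.
Step 4 — Source phasor: V = 19.8∠-60.0° V = 9.9 - j17.15 V.
Step 5 — Current: I = V / Z = 0.01579 - j0.008657 A = 0.01801∠-28.7° A.
Step 6 — Complex power: S = V·I* = 0.3047 - j0.185 VA.
Step 7 — Real power: P = Re(S) = 0.3047 W.
Step 8 — Reactive power: Q = Im(S) = -0.185 VAR.
Step 9 — Apparent power: |S| = 0.3565 VA.
Step 10 — Power factor: PF = P/|S| = 0.8548 (leading).

(a) P = 0.3047 W  (b) Q = -0.185 VAR  (c) S = 0.3565 VA  (d) PF = 0.8548 (leading)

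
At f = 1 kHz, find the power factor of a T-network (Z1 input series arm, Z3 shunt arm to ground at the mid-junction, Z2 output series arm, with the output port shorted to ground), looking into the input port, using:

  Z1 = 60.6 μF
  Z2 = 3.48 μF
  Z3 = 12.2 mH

Step 1 — Angular frequency: ω = 2π·f = 2π·1000 = 6283 rad/s.
Step 2 — Component impedances:
  Z1: Z = 1/(jωC) = -j/(ω·C) = 0 - j2.626 Ω
  Z2: Z = 1/(jωC) = -j/(ω·C) = 0 - j45.73 Ω
  Z3: Z = jωL = j·6283·0.0122 = 0 + j76.65 Ω
Step 3 — With the output port shorted to ground, the output series arm Z2 runs from the junction to ground; the shunt arm Z3 also runs from the junction to ground. They appear in parallel: Z3 || Z2 = 0 - j113.4 Ω.
Step 4 — Series with input arm Z1: Z_in = Z1 + (Z3 || Z2) = 0 - j116 Ω = 116∠-90.0° Ω.
Step 5 — Power factor: PF = cos(φ) = Re(Z)/|Z| = 0/116 = 0.
Step 6 — Type: Im(Z) = -116 ⇒ leading (phase φ = -90.0°).

PF = 0 (leading, φ = -90.0°)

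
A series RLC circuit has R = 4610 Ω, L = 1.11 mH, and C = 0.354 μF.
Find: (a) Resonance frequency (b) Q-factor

Step 1 — Resonance condition Im(Z)=0 gives ω₀ = 1/√(LC).
Step 2 — ω₀ = 1/√(0.00111·3.54e-07) = 5.045e+04 rad/s.
Step 3 — f₀ = ω₀/(2π) = 8029 Hz.
Step 4 — Series Q: Q = ω₀L/R = 5.045e+04·0.00111/4610 = 0.01215.

(a) f₀ = 8029 Hz  (b) Q = 0.01215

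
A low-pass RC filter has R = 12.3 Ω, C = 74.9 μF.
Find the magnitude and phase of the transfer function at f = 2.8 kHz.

Step 1 — Angular frequency: ω = 2π·2800 = 1.759e+04 rad/s.
Step 2 — Transfer function: H(jω) = 1/(1 + jωRC).
Step 3 — Denominator: 1 + jωRC = 1 + j·1.759e+04·12.3·7.49e-05 = 1 + j16.21.
Step 4 — H = 0.003792 - j0.06146.
Step 5 — Magnitude: |H| = 0.06158 (-24.2 dB); phase: φ = -86.5°.

|H| = 0.06158 (-24.2 dB), φ = -86.5°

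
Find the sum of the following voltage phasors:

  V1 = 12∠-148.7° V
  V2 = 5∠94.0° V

Step 1 — Convert each phasor to rectangular form:
  V1 = 12·(cos(-148.7°) + j·sin(-148.7°)) = -10.25 - j6.234 V
  V2 = 5·(cos(94.0°) + j·sin(94.0°)) = -0.3488 + j4.988 V
Step 2 — Sum components: V_total = -10.6 - j1.246 V.
Step 3 — Convert to polar: |V_total| = 10.68 V, ∠V_total = -173.3°.

V_total = 10.68∠-173.3° V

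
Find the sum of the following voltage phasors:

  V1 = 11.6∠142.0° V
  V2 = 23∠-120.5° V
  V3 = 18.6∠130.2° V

Step 1 — Convert each phasor to rectangular form:
  V1 = 11.6·(cos(142.0°) + j·sin(142.0°)) = -9.141 + j7.142 V
  V2 = 23·(cos(-120.5°) + j·sin(-120.5°)) = -11.67 - j19.82 V
  V3 = 18.6·(cos(130.2°) + j·sin(130.2°)) = -12.01 + j14.21 V
Step 2 — Sum components: V_total = -32.82 + j1.531 V.
Step 3 — Convert to polar: |V_total| = 32.86 V, ∠V_total = 177.3°.

V_total = 32.86∠177.3° V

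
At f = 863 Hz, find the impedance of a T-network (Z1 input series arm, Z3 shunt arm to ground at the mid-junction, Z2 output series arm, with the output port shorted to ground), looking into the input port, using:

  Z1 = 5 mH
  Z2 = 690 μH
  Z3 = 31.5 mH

Step 1 — Angular frequency: ω = 2π·f = 2π·863 = 5422 rad/s.
Step 2 — Component impedances:
  Z1: Z = jωL = j·5422·0.005 = 0 + j27.11 Ω
  Z2: Z = jωL = j·5422·0.00069 = 0 + j3.741 Ω
  Z3: Z = jωL = j·5422·0.0315 = 0 + j170.8 Ω
Step 3 — With the output port shorted to ground, the output series arm Z2 runs from the junction to ground; the shunt arm Z3 also runs from the junction to ground. They appear in parallel: Z3 || Z2 = 0 + j3.661 Ω.
Step 4 — Series with input arm Z1: Z_in = Z1 + (Z3 || Z2) = 0 + j30.77 Ω = 30.77∠90.0° Ω.

Z = 0 + j30.77 Ω = 30.77∠90.0° Ω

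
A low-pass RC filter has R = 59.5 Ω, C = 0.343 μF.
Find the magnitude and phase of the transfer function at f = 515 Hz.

Step 1 — Angular frequency: ω = 2π·515 = 3236 rad/s.
Step 2 — Transfer function: H(jω) = 1/(1 + jωRC).
Step 3 — Denominator: 1 + jωRC = 1 + j·3236·59.5·3.43e-07 = 1 + j0.06604.
Step 4 — H = 0.9957 - j0.06575.
Step 5 — Magnitude: |H| = 0.9978 (-0.0 dB); phase: φ = -3.8°.

|H| = 0.9978 (-0.0 dB), φ = -3.8°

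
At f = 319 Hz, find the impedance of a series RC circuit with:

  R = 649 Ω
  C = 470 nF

Step 1 — Angular frequency: ω = 2π·f = 2π·319 = 2004 rad/s.
Step 2 — Component impedances:
  R: Z = R = 649 Ω
  C: Z = 1/(jωC) = -j/(ω·C) = 0 - j1062 Ω
Step 3 — Series combination: Z_total = R + C = 649 - j1062 Ω = 1244∠-58.6° Ω.

Z = 649 - j1062 Ω = 1244∠-58.6° Ω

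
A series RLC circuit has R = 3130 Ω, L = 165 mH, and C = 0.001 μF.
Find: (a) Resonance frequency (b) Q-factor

Step 1 — Resonance condition Im(Z)=0 gives ω₀ = 1/√(LC).
Step 2 — ω₀ = 1/√(0.165·1e-09) = 7.785e+04 rad/s.
Step 3 — f₀ = ω₀/(2π) = 1.239e+04 Hz.
Step 4 — Series Q: Q = ω₀L/R = 7.785e+04·0.165/3130 = 4.104.

(a) f₀ = 1.239e+04 Hz  (b) Q = 4.104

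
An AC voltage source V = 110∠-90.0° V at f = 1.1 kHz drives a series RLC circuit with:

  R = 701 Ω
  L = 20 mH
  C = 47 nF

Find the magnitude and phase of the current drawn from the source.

Step 1 — Angular frequency: ω = 2π·f = 2π·1100 = 6912 rad/s.
Step 2 — Component impedances:
  R: Z = R = 701 Ω
  L: Z = jωL = j·6912·0.02 = 0 + j138.2 Ω
  C: Z = 1/(jωC) = -j/(ω·C) = 0 - j3078 Ω
Step 3 — Series combination: Z_total = R + L + C = 701 - j2940 Ω = 3023∠-76.6° Ω.
Step 4 — Source phasor: V = 110∠-90.0° V = 0 - j110 V.
Step 5 — Ohm's law: I = V / Z_total = (0 - j110) / (701 - j2940) = 0.0354 - j0.00844 A.
Step 6 — Convert to polar: |I| = 0.03639 A, ∠I = -13.4°.

I = 0.03639∠-13.4° A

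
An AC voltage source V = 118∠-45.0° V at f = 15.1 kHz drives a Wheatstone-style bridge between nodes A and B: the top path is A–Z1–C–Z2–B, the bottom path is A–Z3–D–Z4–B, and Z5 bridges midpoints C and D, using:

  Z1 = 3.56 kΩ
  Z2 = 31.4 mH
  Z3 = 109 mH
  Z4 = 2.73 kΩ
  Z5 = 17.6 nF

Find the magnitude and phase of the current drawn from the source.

Step 1 — Angular frequency: ω = 2π·f = 2π·1.51e+04 = 9.488e+04 rad/s.
Step 2 — Component impedances:
  Z1: Z = R = 3560 Ω
  Z2: Z = jωL = j·9.488e+04·0.0314 = 0 + j2979 Ω
  Z3: Z = jωL = j·9.488e+04·0.109 = 0 + j1.034e+04 Ω
  Z4: Z = R = 2730 Ω
  Z5: Z = 1/(jωC) = -j/(ω·C) = 0 - j598.9 Ω
Step 3 — Bridge requires nodal analysis (the Z5 bridge couples midpoints C and D, so the two paths cannot be reduced to a simple series/parallel combination). Setting node B to ground and injecting 1 A at node A, the 3-node admittance system at A, C, D solves to V_A = Z_AB = 5115 + j2845 Ω = 5853∠29.1° Ω.
Step 4 — Source phasor: V = 118∠-45.0° V = 83.44 - j83.44 V.
Step 5 — Ohm's law: I = V / Z_total = (83.44 - j83.44) / (5115 + j2845) = 0.005528 - j0.01939 A.
Step 6 — Convert to polar: |I| = 0.02016 A, ∠I = -74.1°.

I = 0.02016∠-74.1° A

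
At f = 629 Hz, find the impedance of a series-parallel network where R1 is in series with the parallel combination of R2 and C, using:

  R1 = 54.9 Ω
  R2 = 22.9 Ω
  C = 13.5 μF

Step 1 — Angular frequency: ω = 2π·f = 2π·629 = 3952 rad/s.
Step 2 — Component impedances:
  R1: Z = R = 54.9 Ω
  R2: Z = R = 22.9 Ω
  C: Z = 1/(jωC) = -j/(ω·C) = 0 - j18.74 Ω
Step 3 — Parallel branch: R2 || C = 1/(1/R2 + 1/C) = 9.186 - j11.22 Ω.
Step 4 — Series with R1: Z_total = R1 + (R2 || C) = 64.09 - j11.22 Ω = 65.06∠-9.9° Ω.

Z = 64.09 - j11.22 Ω = 65.06∠-9.9° Ω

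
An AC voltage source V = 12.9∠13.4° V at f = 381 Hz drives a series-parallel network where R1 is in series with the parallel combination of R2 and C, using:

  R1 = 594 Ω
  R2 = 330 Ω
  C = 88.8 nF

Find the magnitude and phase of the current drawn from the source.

Step 1 — Angular frequency: ω = 2π·f = 2π·381 = 2394 rad/s.
Step 2 — Component impedances:
  R1: Z = R = 594 Ω
  R2: Z = R = 330 Ω
  C: Z = 1/(jωC) = -j/(ω·C) = 0 - j4704 Ω
Step 3 — Parallel branch: R2 || C = 1/(1/R2 + 1/C) = 328.4 - j23.04 Ω.
Step 4 — Series with R1: Z_total = R1 + (R2 || C) = 922.4 - j23.04 Ω = 922.7∠-1.4° Ω.
Step 5 — Source phasor: V = 12.9∠13.4° V = 12.55 + j2.99 V.
Step 6 — Ohm's law: I = V / Z_total = (12.55 + j2.99) / (922.4 - j23.04) = 0.01352 + j0.003579 A.
Step 7 — Convert to polar: |I| = 0.01398 A, ∠I = 14.8°.

I = 0.01398∠14.8° A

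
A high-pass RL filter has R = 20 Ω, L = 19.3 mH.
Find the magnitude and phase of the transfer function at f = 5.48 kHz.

Step 1 — Angular frequency: ω = 2π·5480 = 3.443e+04 rad/s.
Step 2 — Transfer function: H(jω) = jωL/(R + jωL).
Step 3 — Numerator jωL = j·664.5; denominator R + jωL = 20 + j664.5.
Step 4 — H = 0.9991 + j0.03007.
Step 5 — Magnitude: |H| = 0.9995 (-0.0 dB); phase: φ = 1.7°.

|H| = 0.9995 (-0.0 dB), φ = 1.7°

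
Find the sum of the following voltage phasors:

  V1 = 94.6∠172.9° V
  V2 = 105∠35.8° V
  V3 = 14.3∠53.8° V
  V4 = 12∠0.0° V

Step 1 — Convert each phasor to rectangular form:
  V1 = 94.6·(cos(172.9°) + j·sin(172.9°)) = -93.87 + j11.69 V
  V2 = 105·(cos(35.8°) + j·sin(35.8°)) = 85.16 + j61.42 V
  V3 = 14.3·(cos(53.8°) + j·sin(53.8°)) = 8.446 + j11.54 V
  V4 = 12·(cos(0.0°) + j·sin(0.0°)) = 12 V
Step 2 — Sum components: V_total = 11.73 + j84.65 V.
Step 3 — Convert to polar: |V_total| = 85.46 V, ∠V_total = 82.1°.

V_total = 85.46∠82.1° V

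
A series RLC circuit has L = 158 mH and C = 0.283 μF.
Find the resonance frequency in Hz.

Step 1 — Resonance condition Im(Z)=0 gives ω₀ = 1/√(LC).
Step 2 — ω₀ = 1/√(0.158·2.83e-07) = 4729 rad/s.
Step 3 — f₀ = ω₀/(2π) = 752.7 Hz.

f₀ = 752.7 Hz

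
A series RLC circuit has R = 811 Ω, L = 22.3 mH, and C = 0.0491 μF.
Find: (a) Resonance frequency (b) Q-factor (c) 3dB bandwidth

Step 1 — Resonance condition Im(Z)=0 gives ω₀ = 1/√(LC).
Step 2 — ω₀ = 1/√(0.0223·4.91e-08) = 3.022e+04 rad/s.
Step 3 — f₀ = ω₀/(2π) = 4810 Hz.
Step 4 — Series Q: Q = ω₀L/R = 3.022e+04·0.0223/811 = 0.831.
Step 5 — 3dB bandwidth: Δω = ω₀/Q = 3.637e+04 rad/s; BW = Δω/(2π) = 5788 Hz.

(a) f₀ = 4810 Hz  (b) Q = 0.831  (c) BW = 5788 Hz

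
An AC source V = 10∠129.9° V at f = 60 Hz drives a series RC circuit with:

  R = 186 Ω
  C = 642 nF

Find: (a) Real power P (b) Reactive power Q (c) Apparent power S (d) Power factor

Step 1 — Angular frequency: ω = 2π·f = 2π·60 = 377 rad/s.
Step 2 — Component impedances:
  R: Z = R = 186 Ω
  C: Z = 1/(jωC) = -j/(ω·C) = 0 - j4132 Ω
Step 3 — Series combination: Z_total = R + C = 186 - j4132 Ω = 4136∠-87.4° Ω.
Step 4 — Source phasor: V = 10∠129.9° V = -6.414 + j7.672 V.
Step 5 — Current: I = V / Z = -0.001923 - j0.001466 A = 0.002418∠-142.7° A.
Step 6 — Complex power: S = V·I* = 0.001087 - j0.02415 VA.
Step 7 — Real power: P = Re(S) = 0.001087 W.
Step 8 — Reactive power: Q = Im(S) = -0.02415 VAR.
Step 9 — Apparent power: |S| = 0.02418 VA.
Step 10 — Power factor: PF = P/|S| = 0.04497 (leading).

(a) P = 0.001087 W  (b) Q = -0.02415 VAR  (c) S = 0.02418 VA  (d) PF = 0.04497 (leading)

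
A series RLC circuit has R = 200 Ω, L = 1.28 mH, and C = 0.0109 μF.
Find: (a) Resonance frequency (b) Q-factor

Step 1 — Resonance condition Im(Z)=0 gives ω₀ = 1/√(LC).
Step 2 — ω₀ = 1/√(0.00128·1.09e-08) = 2.677e+05 rad/s.
Step 3 — f₀ = ω₀/(2π) = 4.261e+04 Hz.
Step 4 — Series Q: Q = ω₀L/R = 2.677e+05·0.00128/200 = 1.713.

(a) f₀ = 4.261e+04 Hz  (b) Q = 1.713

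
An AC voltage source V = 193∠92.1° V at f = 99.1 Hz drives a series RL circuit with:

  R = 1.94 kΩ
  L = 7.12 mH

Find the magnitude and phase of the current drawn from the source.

Step 1 — Angular frequency: ω = 2π·f = 2π·99.1 = 622.7 rad/s.
Step 2 — Component impedances:
  R: Z = R = 1940 Ω
  L: Z = jωL = j·622.7·0.00712 = 0 + j4.433 Ω
Step 3 — Series combination: Z_total = R + L = 1940 + j4.433 Ω = 1940∠0.1° Ω.
Step 4 — Source phasor: V = 193∠92.1° V = -7.072 + j192.9 V.
Step 5 — Ohm's law: I = V / Z_total = (-7.072 + j192.9) / (1940 + j4.433) = -0.003418 + j0.09943 A.
Step 6 — Convert to polar: |I| = 0.09948 A, ∠I = 92.0°.

I = 0.09948∠92.0° A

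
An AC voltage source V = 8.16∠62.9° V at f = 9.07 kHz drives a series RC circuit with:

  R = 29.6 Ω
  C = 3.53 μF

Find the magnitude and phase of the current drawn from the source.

Step 1 — Angular frequency: ω = 2π·f = 2π·9070 = 5.699e+04 rad/s.
Step 2 — Component impedances:
  R: Z = R = 29.6 Ω
  C: Z = 1/(jωC) = -j/(ω·C) = 0 - j4.971 Ω
Step 3 — Series combination: Z_total = R + C = 29.6 - j4.971 Ω = 30.01∠-9.5° Ω.
Step 4 — Source phasor: V = 8.16∠62.9° V = 3.717 + j7.264 V.
Step 5 — Ohm's law: I = V / Z_total = (3.717 + j7.264) / (29.6 - j4.971) = 0.08206 + j0.2592 A.
Step 6 — Convert to polar: |I| = 0.2719 A, ∠I = 72.4°.

I = 0.2719∠72.4° A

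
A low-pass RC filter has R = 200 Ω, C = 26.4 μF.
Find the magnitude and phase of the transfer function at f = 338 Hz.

Step 1 — Angular frequency: ω = 2π·338 = 2124 rad/s.
Step 2 — Transfer function: H(jω) = 1/(1 + jωRC).
Step 3 — Denominator: 1 + jωRC = 1 + j·2124·200·2.64e-05 = 1 + j11.21.
Step 4 — H = 0.00789 - j0.08848.
Step 5 — Magnitude: |H| = 0.08883 (-21.0 dB); phase: φ = -84.9°.

|H| = 0.08883 (-21.0 dB), φ = -84.9°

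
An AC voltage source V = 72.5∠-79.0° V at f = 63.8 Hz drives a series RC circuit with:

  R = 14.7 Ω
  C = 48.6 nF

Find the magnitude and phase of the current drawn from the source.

Step 1 — Angular frequency: ω = 2π·f = 2π·63.8 = 400.9 rad/s.
Step 2 — Component impedances:
  R: Z = R = 14.7 Ω
  C: Z = 1/(jωC) = -j/(ω·C) = 0 - j5.133e+04 Ω
Step 3 — Series combination: Z_total = R + C = 14.7 - j5.133e+04 Ω = 5.133e+04∠-90.0° Ω.
Step 4 — Source phasor: V = 72.5∠-79.0° V = 13.83 - j71.17 V.
Step 5 — Ohm's law: I = V / Z_total = (13.83 - j71.17) / (14.7 - j5.133e+04) = 0.001387 + j0.0002691 A.
Step 6 — Convert to polar: |I| = 0.001412 A, ∠I = 11.0°.

I = 0.001412∠11.0° A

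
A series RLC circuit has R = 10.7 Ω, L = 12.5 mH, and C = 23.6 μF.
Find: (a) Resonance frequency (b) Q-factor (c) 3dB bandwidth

Step 1 — Resonance: ω₀ = 1/√(LC) = 1/√(0.0125·2.36e-05) = 1841 rad/s.
Step 2 — f₀ = ω₀/(2π) = 293 Hz.
Step 3 — Series Q: Q = ω₀L/R = 1841·0.0125/10.7 = 2.151.
Step 4 — Bandwidth: Δω = ω₀/Q = 856 rad/s; BW = Δω/(2π) = 136.2 Hz.

(a) f₀ = 293 Hz  (b) Q = 2.151  (c) BW = 136.2 Hz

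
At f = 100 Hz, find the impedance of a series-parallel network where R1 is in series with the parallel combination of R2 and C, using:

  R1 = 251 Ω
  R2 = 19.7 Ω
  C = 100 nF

Step 1 — Angular frequency: ω = 2π·f = 2π·100 = 628.3 rad/s.
Step 2 — Component impedances:
  R1: Z = R = 251 Ω
  R2: Z = R = 19.7 Ω
  C: Z = 1/(jωC) = -j/(ω·C) = 0 - j1.592e+04 Ω
Step 3 — Parallel branch: R2 || C = 1/(1/R2 + 1/C) = 19.7 - j0.02438 Ω.
Step 4 — Series with R1: Z_total = R1 + (R2 || C) = 270.7 - j0.02438 Ω = 270.7∠-0.0° Ω.

Z = 270.7 - j0.02438 Ω = 270.7∠-0.0° Ω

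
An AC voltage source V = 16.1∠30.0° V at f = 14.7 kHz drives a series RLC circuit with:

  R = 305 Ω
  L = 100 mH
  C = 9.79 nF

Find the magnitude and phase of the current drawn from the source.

Step 1 — Angular frequency: ω = 2π·f = 2π·1.47e+04 = 9.236e+04 rad/s.
Step 2 — Component impedances:
  R: Z = R = 305 Ω
  L: Z = jωL = j·9.236e+04·0.1 = 0 + j9236 Ω
  C: Z = 1/(jωC) = -j/(ω·C) = 0 - j1106 Ω
Step 3 — Series combination: Z_total = R + L + C = 305 + j8130 Ω = 8136∠87.9° Ω.
Step 4 — Source phasor: V = 16.1∠30.0° V = 13.94 + j8.05 V.
Step 5 — Ohm's law: I = V / Z_total = (13.94 + j8.05) / (305 + j8130) = 0.001053 - j0.001675 A.
Step 6 — Convert to polar: |I| = 0.001979 A, ∠I = -57.9°.

I = 0.001979∠-57.9° A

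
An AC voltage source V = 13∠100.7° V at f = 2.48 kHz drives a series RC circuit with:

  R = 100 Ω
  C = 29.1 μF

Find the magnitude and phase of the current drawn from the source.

Step 1 — Angular frequency: ω = 2π·f = 2π·2480 = 1.558e+04 rad/s.
Step 2 — Component impedances:
  R: Z = R = 100 Ω
  C: Z = 1/(jωC) = -j/(ω·C) = 0 - j2.205 Ω
Step 3 — Series combination: Z_total = R + C = 100 - j2.205 Ω = 100∠-1.3° Ω.
Step 4 — Source phasor: V = 13∠100.7° V = -2.414 + j12.77 V.
Step 5 — Ohm's law: I = V / Z_total = (-2.414 + j12.77) / (100 - j2.205) = -0.02694 + j0.1271 A.
Step 6 — Convert to polar: |I| = 0.13 A, ∠I = 102.0°.

I = 0.13∠102.0° A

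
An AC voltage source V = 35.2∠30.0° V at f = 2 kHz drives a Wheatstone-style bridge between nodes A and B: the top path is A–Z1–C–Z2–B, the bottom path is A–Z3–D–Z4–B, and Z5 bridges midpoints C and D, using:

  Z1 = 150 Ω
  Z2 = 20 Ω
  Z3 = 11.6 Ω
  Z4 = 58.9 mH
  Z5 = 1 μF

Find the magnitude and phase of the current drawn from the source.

Step 1 — Angular frequency: ω = 2π·f = 2π·2000 = 1.257e+04 rad/s.
Step 2 — Component impedances:
  Z1: Z = R = 150 Ω
  Z2: Z = R = 20 Ω
  Z3: Z = R = 11.6 Ω
  Z4: Z = jωL = j·1.257e+04·0.0589 = 0 + j740.2 Ω
  Z5: Z = 1/(jωC) = -j/(ω·C) = 0 - j79.58 Ω
Step 3 — Bridge requires nodal analysis (the Z5 bridge couples midpoints C and D, so the two paths cannot be reduced to a simple series/parallel combination). Setting node B to ground and injecting 1 A at node A, the 3-node admittance system at A, C, D solves to V_A = Z_AB = 66.68 - j56.15 Ω = 87.17∠-40.1° Ω.
Step 4 — Source phasor: V = 35.2∠30.0° V = 30.48 + j17.6 V.
Step 5 — Ohm's law: I = V / Z_total = (30.48 + j17.6) / (66.68 - j56.15) = 0.1374 + j0.3797 A.
Step 6 — Convert to polar: |I| = 0.4038 A, ∠I = 70.1°.

I = 0.4038∠70.1° A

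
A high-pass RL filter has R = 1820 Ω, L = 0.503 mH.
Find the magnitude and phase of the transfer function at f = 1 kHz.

Step 1 — Angular frequency: ω = 2π·1000 = 6283 rad/s.
Step 2 — Transfer function: H(jω) = jωL/(R + jωL).
Step 3 — Numerator jωL = j·3.16; denominator R + jωL = 1820 + j3.16.
Step 4 — H = 3.015e-06 + j0.001737.
Step 5 — Magnitude: |H| = 0.001737 (-55.2 dB); phase: φ = 89.9°.

|H| = 0.001737 (-55.2 dB), φ = 89.9°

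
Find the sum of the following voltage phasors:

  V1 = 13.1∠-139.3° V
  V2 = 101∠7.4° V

Step 1 — Convert each phasor to rectangular form:
  V1 = 13.1·(cos(-139.3°) + j·sin(-139.3°)) = -9.932 - j8.542 V
  V2 = 101·(cos(7.4°) + j·sin(7.4°)) = 100.2 + j13.01 V
Step 2 — Sum components: V_total = 90.23 + j4.466 V.
Step 3 — Convert to polar: |V_total| = 90.34 V, ∠V_total = 2.8°.

V_total = 90.34∠2.8° V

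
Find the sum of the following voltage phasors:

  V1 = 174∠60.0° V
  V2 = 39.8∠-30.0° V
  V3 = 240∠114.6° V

Step 1 — Convert each phasor to rectangular form:
  V1 = 174·(cos(60.0°) + j·sin(60.0°)) = 87 + j150.7 V
  V2 = 39.8·(cos(-30.0°) + j·sin(-30.0°)) = 34.47 - j19.9 V
  V3 = 240·(cos(114.6°) + j·sin(114.6°)) = -99.91 + j218.2 V
Step 2 — Sum components: V_total = 21.56 + j349 V.
Step 3 — Convert to polar: |V_total| = 349.7 V, ∠V_total = 86.5°.

V_total = 349.7∠86.5° V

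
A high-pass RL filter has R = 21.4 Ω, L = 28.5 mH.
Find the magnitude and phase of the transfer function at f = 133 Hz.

Step 1 — Angular frequency: ω = 2π·133 = 835.7 rad/s.
Step 2 — Transfer function: H(jω) = jωL/(R + jωL).
Step 3 — Numerator jωL = j·23.82; denominator R + jωL = 21.4 + j23.82.
Step 4 — H = 0.5533 + j0.4972.
Step 5 — Magnitude: |H| = 0.7438 (-2.6 dB); phase: φ = 41.9°.

|H| = 0.7438 (-2.6 dB), φ = 41.9°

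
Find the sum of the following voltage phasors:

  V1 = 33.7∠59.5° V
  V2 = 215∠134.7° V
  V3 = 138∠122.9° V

Step 1 — Convert each phasor to rectangular form:
  V1 = 33.7·(cos(59.5°) + j·sin(59.5°)) = 17.1 + j29.04 V
  V2 = 215·(cos(134.7°) + j·sin(134.7°)) = -151.2 + j152.8 V
  V3 = 138·(cos(122.9°) + j·sin(122.9°)) = -74.96 + j115.9 V
Step 2 — Sum components: V_total = -209.1 + j297.7 V.
Step 3 — Convert to polar: |V_total| = 363.8 V, ∠V_total = 125.1°.

V_total = 363.8∠125.1° V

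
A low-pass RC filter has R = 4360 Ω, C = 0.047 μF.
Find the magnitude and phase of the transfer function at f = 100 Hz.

Step 1 — Angular frequency: ω = 2π·100 = 628.3 rad/s.
Step 2 — Transfer function: H(jω) = 1/(1 + jωRC).
Step 3 — Denominator: 1 + jωRC = 1 + j·628.3·4360·4.7e-08 = 1 + j0.1288.
Step 4 — H = 0.9837 - j0.1267.
Step 5 — Magnitude: |H| = 0.9918 (-0.1 dB); phase: φ = -7.3°.

|H| = 0.9918 (-0.1 dB), φ = -7.3°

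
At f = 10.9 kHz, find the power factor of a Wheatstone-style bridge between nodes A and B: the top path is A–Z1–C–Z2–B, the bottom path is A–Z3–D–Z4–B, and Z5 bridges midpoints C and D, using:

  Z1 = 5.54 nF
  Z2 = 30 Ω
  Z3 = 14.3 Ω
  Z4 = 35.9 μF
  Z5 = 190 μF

Step 1 — Angular frequency: ω = 2π·f = 2π·1.09e+04 = 6.849e+04 rad/s.
Step 2 — Component impedances:
  Z1: Z = 1/(jωC) = -j/(ω·C) = 0 - j2636 Ω
  Z2: Z = R = 30 Ω
  Z3: Z = R = 14.3 Ω
  Z4: Z = 1/(jωC) = -j/(ω·C) = 0 - j0.4067 Ω
  Z5: Z = 1/(jωC) = -j/(ω·C) = 0 - j0.07685 Ω
Step 3 — Bridge requires nodal analysis (the Z5 bridge couples midpoints C and D, so the two paths cannot be reduced to a simple series/parallel combination). Setting node B to ground and injecting 1 A at node A, the 3-node admittance system at A, C, D solves to V_A = Z_AB = 14.31 - j0.4842 Ω = 14.31∠-1.9° Ω.
Step 4 — Power factor: PF = cos(φ) = Re(Z)/|Z| = 14.305/14.313 = 0.9994.
Step 5 — Type: Im(Z) = -0.4842 ⇒ leading (phase φ = -1.9°).

PF = 0.9994 (leading, φ = -1.9°)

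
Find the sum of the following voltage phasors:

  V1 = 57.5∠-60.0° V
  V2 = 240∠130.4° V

Step 1 — Convert each phasor to rectangular form:
  V1 = 57.5·(cos(-60.0°) + j·sin(-60.0°)) = 28.75 - j49.8 V
  V2 = 240·(cos(130.4°) + j·sin(130.4°)) = -155.5 + j182.8 V
Step 2 — Sum components: V_total = -126.8 + j133 V.
Step 3 — Convert to polar: |V_total| = 183.7 V, ∠V_total = 133.6°.

V_total = 183.7∠133.6° V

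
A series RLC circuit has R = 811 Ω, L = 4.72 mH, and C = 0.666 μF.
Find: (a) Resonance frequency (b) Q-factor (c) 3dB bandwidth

Step 1 — Resonance: ω₀ = 1/√(LC) = 1/√(0.00472·6.66e-07) = 1.784e+04 rad/s.
Step 2 — f₀ = ω₀/(2π) = 2839 Hz.
Step 3 — Series Q: Q = ω₀L/R = 1.784e+04·0.00472/811 = 0.1038.
Step 4 — Bandwidth: Δω = ω₀/Q = 1.718e+05 rad/s; BW = Δω/(2π) = 2.735e+04 Hz.

(a) f₀ = 2839 Hz  (b) Q = 0.1038  (c) BW = 2.735e+04 Hz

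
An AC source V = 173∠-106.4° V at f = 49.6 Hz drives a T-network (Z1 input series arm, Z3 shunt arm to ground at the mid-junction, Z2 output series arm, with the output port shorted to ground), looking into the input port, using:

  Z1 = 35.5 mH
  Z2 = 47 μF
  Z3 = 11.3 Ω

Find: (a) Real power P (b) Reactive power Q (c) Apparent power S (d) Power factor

Step 1 — Angular frequency: ω = 2π·f = 2π·49.6 = 311.6 rad/s.
Step 2 — Component impedances:
  Z1: Z = jωL = j·311.6·0.0355 = 0 + j11.06 Ω
  Z2: Z = 1/(jωC) = -j/(ω·C) = 0 - j68.27 Ω
  Z3: Z = R = 11.3 Ω
Step 3 — With the output port shorted to ground, the output series arm Z2 runs from the junction to ground; the shunt arm Z3 also runs from the junction to ground. They appear in parallel: Z3 || Z2 = 11 - j1.82 Ω.
Step 4 — Series with input arm Z1: Z_in = Z1 + (Z3 || Z2) = 11 + j9.243 Ω = 14.37∠40.0° Ω.
Step 5 — Source phasor: V = 173∠-106.4° V = -48.85 - j166 V.
Step 6 — Current: I = V / Z = -10.03 - j6.656 A = 12.04∠-146.4° A.
Step 7 — Complex power: S = V·I* = 1595 + j1340 VA.
Step 8 — Real power: P = Re(S) = 1595 W.
Step 9 — Reactive power: Q = Im(S) = 1340 VAR.
Step 10 — Apparent power: |S| = 2083 VA.
Step 11 — Power factor: PF = P/|S| = 0.7656 (lagging).

(a) P = 1595 W  (b) Q = 1340 VAR  (c) S = 2083 VA  (d) PF = 0.7656 (lagging)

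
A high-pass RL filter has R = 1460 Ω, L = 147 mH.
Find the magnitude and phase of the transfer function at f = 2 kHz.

Step 1 — Angular frequency: ω = 2π·2000 = 1.257e+04 rad/s.
Step 2 — Transfer function: H(jω) = jωL/(R + jωL).
Step 3 — Numerator jωL = j·1847; denominator R + jωL = 1460 + j1847.
Step 4 — H = 0.6155 + j0.4865.
Step 5 — Magnitude: |H| = 0.7845 (-2.1 dB); phase: φ = 38.3°.

|H| = 0.7845 (-2.1 dB), φ = 38.3°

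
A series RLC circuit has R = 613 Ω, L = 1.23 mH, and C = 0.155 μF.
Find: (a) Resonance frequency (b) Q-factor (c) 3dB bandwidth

Step 1 — Resonance: ω₀ = 1/√(LC) = 1/√(0.00123·1.55e-07) = 7.242e+04 rad/s.
Step 2 — f₀ = ω₀/(2π) = 1.153e+04 Hz.
Step 3 — Series Q: Q = ω₀L/R = 7.242e+04·0.00123/613 = 0.1453.
Step 4 — Bandwidth: Δω = ω₀/Q = 4.984e+05 rad/s; BW = Δω/(2π) = 7.932e+04 Hz.

(a) f₀ = 1.153e+04 Hz  (b) Q = 0.1453  (c) BW = 7.932e+04 Hz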